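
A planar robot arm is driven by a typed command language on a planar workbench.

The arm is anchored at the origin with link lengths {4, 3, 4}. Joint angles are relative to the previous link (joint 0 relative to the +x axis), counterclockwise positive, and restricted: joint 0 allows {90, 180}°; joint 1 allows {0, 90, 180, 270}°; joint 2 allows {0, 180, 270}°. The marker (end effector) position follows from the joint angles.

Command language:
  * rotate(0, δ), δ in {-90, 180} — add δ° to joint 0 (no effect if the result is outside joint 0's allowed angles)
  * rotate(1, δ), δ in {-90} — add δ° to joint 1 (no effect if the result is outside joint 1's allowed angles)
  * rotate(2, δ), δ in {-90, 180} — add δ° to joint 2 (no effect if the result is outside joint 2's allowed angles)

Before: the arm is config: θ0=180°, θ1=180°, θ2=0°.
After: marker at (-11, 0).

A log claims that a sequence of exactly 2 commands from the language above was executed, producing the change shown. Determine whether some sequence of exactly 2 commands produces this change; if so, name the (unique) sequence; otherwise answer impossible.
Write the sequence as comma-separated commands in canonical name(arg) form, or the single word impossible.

rotate(1, -90), rotate(1, -90)

initial: config: θ0=180°, θ1=180°, θ2=0°
1. rotate(1, -90) → config: θ0=180°, θ1=90°, θ2=0°
2. rotate(1, -90) → config: θ0=180°, θ1=0°, θ2=0°
uniquely the one of 25 2-step routes that fits.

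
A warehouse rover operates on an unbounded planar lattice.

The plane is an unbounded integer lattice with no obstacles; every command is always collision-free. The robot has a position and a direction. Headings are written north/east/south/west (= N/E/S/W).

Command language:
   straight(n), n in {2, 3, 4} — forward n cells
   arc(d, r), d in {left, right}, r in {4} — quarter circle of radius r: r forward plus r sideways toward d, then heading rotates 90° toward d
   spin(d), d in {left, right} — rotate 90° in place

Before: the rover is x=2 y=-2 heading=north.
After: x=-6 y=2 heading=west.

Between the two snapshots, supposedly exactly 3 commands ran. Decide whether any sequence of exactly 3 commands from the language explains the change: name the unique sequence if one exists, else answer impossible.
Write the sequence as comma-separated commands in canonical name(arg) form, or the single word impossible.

arc(left, 4), straight(2), straight(2)

key: running straight(2) before arc(left, 4) would end elsewhere — order is forced
initial: x=2 y=-2 heading=north
step 1 (arc(left, 4)): x=-2 y=2 heading=west
step 2 (straight(2)): x=-4 y=2 heading=west
step 3 (straight(2)): x=-6 y=2 heading=west
uniquely the one of 343 3-step routes that fits.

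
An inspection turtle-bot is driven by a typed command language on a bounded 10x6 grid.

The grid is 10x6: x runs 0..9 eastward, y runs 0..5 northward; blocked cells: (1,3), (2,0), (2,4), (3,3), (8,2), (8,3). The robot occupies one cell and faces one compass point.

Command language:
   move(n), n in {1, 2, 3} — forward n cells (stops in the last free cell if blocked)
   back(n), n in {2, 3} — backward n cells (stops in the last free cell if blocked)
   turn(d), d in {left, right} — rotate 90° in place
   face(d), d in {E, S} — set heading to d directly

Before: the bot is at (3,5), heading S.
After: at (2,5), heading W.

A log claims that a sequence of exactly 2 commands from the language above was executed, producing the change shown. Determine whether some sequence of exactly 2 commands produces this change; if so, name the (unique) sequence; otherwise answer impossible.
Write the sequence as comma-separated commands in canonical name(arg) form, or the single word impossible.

key: cell and facing (now W) both changed — the 2 commands mix motion and turning
begin: at (3,5), heading S
t=1 turn(right) ⇒ at (3,5), heading W
t=2 move(1) ⇒ at (2,5), heading W
no rival 2-sequence matches.

turn(right), move(1)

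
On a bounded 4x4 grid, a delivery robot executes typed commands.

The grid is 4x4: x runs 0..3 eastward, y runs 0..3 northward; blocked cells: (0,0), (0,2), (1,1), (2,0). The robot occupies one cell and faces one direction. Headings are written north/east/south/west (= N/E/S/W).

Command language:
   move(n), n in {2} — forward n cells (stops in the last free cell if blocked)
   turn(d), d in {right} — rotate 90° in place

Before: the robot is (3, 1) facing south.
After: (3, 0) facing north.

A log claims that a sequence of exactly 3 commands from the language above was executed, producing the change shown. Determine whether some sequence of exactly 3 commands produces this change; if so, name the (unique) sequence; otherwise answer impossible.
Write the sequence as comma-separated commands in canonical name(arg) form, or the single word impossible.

move(2), turn(right), turn(right)

key: running turn(right) before move(2) would end elsewhere — order is forced
begin: (3, 1) facing south
t=1 move(2) ⇒ (3, 0) facing south
t=2 turn(right) ⇒ (3, 0) facing west
t=3 turn(right) ⇒ (3, 0) facing north
all 8 alternatives checked — unique.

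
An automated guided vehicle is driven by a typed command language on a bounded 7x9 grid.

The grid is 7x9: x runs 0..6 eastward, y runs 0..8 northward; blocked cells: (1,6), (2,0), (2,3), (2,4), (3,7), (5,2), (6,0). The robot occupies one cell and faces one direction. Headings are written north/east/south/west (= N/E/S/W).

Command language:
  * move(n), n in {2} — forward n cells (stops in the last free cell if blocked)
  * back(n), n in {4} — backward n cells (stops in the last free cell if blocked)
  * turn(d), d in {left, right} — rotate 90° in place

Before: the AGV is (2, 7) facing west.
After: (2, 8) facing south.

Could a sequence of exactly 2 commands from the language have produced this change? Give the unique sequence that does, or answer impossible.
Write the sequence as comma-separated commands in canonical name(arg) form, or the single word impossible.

turn(left), back(4)

key: order matters: swapping turn(left) and back(4) lands elsewhere
begin: (2, 7) facing west
[1] after turn(left): (2, 7) facing south
[2] after back(4): (2, 8) facing south
all 16 alternatives checked — unique.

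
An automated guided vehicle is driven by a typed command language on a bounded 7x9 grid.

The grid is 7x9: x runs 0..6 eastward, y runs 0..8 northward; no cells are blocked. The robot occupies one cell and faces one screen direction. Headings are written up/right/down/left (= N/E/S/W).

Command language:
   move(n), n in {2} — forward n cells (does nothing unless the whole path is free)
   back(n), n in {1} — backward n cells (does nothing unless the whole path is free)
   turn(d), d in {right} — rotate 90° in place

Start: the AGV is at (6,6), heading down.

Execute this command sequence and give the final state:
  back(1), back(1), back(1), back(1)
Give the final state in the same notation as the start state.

from: at (6,6), heading down
[1] after back(1): at (6,7), heading down
[2] after back(1): at (6,8), heading down
[3] after back(1): at (6,8), heading down
[4] after back(1): at (6,8), heading down

at (6,8), heading down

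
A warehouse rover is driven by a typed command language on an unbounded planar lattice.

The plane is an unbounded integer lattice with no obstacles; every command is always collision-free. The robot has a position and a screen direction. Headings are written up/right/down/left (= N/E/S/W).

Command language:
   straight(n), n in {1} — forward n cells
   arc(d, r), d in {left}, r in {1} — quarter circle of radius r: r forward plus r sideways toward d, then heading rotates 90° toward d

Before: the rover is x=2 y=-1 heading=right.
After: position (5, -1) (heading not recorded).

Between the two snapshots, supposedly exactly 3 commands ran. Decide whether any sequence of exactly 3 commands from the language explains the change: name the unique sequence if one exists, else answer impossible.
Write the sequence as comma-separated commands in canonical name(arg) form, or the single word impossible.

straight(1), straight(1), straight(1)

t0: x=2 y=-1 heading=right
t=1 straight(1) ⇒ x=3 y=-1 heading=right
t=2 straight(1) ⇒ x=4 y=-1 heading=right
t=3 straight(1) ⇒ x=5 y=-1 heading=right
all 8 alternatives checked — unique.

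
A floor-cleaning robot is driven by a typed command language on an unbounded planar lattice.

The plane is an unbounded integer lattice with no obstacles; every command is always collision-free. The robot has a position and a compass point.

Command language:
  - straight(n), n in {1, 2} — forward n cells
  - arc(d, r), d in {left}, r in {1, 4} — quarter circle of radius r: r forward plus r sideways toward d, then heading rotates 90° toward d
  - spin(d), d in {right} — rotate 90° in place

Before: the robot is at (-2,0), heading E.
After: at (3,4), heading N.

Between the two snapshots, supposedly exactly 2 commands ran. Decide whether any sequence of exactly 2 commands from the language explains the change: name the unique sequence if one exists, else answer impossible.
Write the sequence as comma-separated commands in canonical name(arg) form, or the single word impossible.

straight(1), arc(left, 4)

key: running arc(left, 4) before straight(1) would end elsewhere — order is forced
from: at (-2,0), heading E
t=1 straight(1) ⇒ at (-1,0), heading E
t=2 arc(left, 4) ⇒ at (3,4), heading N
no rival 2-sequence matches.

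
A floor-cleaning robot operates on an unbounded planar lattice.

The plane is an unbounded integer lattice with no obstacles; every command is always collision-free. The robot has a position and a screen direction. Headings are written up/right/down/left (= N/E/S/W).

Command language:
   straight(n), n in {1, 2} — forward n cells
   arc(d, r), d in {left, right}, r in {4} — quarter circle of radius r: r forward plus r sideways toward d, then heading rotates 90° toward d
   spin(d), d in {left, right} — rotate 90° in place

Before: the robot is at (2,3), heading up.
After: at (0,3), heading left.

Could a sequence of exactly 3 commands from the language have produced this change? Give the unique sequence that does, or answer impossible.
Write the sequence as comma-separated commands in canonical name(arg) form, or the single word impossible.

spin(left), straight(1), straight(1)

key: order matters: swapping spin(left) and straight(1) lands elsewhere
from: at (2,3), heading up
step 1 (spin(left)): at (2,3), heading left
step 2 (straight(1)): at (1,3), heading left
step 3 (straight(1)): at (0,3), heading left
no rival 3-sequence matches.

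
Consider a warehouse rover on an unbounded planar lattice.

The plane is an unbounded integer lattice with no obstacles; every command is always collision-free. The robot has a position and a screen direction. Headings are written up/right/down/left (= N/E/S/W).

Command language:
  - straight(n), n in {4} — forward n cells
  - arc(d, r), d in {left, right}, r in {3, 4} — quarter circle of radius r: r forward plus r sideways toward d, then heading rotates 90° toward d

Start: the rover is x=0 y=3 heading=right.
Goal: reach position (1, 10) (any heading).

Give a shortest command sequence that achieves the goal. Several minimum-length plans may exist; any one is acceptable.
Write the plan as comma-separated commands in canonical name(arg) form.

begin: x=0 y=3 heading=right
step 1 (arc(left, 4)): x=4 y=7 heading=up
step 2 (arc(left, 3)): x=1 y=10 heading=left
shorter routes all fall short; 2 is best.

arc(left, 4), arc(left, 3)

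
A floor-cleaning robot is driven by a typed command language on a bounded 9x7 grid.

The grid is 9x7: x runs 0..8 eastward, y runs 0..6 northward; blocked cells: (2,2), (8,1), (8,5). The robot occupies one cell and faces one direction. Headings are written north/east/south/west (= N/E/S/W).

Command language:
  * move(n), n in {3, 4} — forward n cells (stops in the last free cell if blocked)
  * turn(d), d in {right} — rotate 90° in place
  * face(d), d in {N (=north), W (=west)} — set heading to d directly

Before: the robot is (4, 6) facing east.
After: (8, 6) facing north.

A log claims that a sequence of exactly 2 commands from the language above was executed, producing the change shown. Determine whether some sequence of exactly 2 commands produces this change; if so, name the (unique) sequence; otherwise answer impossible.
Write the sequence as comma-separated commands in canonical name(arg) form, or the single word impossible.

move(4), face(N)

key: position moved to (8,6) AND the heading swung to N — translation plus rotation needed
begin: (4, 6) facing east
1. move(4) → (8, 6) facing east
2. face(N) → (8, 6) facing north
all 25 alternatives checked — unique.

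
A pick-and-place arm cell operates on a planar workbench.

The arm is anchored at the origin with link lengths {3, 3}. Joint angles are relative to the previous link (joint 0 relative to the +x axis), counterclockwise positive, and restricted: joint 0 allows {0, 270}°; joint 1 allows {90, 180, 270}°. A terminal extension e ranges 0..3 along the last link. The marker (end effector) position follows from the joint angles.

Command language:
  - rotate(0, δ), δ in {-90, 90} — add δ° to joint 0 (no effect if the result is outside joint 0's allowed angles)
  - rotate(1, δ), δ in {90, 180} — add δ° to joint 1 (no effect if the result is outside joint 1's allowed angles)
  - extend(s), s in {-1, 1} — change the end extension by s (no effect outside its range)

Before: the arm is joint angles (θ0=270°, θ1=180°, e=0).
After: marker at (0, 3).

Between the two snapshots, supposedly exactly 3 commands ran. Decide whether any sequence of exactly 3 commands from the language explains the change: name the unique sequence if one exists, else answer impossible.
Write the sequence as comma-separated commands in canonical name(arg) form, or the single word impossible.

extend(1), extend(1), extend(1)

begin: joint angles (θ0=270°, θ1=180°, e=0)
1. extend(1) → joint angles (θ0=270°, θ1=180°, e=1)
2. extend(1) → joint angles (θ0=270°, θ1=180°, e=2)
3. extend(1) → joint angles (θ0=270°, θ1=180°, e=3)
no rival 3-sequence matches.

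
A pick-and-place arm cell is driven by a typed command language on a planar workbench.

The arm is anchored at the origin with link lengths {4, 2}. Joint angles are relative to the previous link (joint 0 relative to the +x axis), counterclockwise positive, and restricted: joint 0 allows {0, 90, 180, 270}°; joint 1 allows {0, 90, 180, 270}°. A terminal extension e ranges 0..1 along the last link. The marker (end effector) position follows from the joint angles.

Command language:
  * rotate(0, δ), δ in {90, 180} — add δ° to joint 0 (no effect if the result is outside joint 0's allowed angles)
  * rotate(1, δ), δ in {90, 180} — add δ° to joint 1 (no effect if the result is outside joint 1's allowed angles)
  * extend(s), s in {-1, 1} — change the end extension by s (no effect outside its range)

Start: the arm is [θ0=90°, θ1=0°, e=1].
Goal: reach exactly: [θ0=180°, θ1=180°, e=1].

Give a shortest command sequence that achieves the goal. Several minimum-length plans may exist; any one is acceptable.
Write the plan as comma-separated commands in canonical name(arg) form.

start: [θ0=90°, θ1=0°, e=1]
t=1 rotate(1, 180) ⇒ [θ0=90°, θ1=180°, e=1]
t=2 rotate(0, 90) ⇒ [θ0=180°, θ1=180°, e=1]
shorter routes all fall short; 2 is best.

rotate(1, 180), rotate(0, 90)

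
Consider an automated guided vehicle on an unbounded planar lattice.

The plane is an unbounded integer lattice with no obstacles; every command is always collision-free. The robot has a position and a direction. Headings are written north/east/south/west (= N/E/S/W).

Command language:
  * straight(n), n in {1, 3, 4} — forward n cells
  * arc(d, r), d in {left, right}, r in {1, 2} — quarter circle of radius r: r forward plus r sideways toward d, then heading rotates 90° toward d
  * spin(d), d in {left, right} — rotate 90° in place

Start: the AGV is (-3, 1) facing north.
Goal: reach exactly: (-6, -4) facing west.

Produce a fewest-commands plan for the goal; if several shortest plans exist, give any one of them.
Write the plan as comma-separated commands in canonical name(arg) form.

t0: (-3, 1) facing north
1. arc(left, 1) → (-4, 2) facing west
2. spin(left) → (-4, 2) facing south
3. straight(4) → (-4, -2) facing south
4. arc(right, 2) → (-6, -4) facing west
minimal: 4 command(s), checked below 4.

arc(left, 1), spin(left), straight(4), arc(right, 2)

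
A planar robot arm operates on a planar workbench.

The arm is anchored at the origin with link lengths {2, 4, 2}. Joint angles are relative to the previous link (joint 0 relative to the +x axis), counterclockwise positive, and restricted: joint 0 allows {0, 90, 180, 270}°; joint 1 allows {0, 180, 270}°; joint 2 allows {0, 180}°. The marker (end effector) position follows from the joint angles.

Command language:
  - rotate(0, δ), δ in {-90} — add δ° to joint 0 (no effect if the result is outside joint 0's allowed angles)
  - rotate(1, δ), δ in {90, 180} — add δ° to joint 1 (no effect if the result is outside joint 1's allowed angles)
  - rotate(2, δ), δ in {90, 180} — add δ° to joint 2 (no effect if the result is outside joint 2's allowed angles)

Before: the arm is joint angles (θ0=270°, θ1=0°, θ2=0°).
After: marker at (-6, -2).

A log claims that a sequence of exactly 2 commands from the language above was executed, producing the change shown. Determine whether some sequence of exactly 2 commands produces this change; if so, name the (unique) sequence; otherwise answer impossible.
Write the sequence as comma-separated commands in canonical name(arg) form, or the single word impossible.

key: running rotate(1, 90) before rotate(1, 180) would end elsewhere — order is forced
begin: joint angles (θ0=270°, θ1=0°, θ2=0°)
step 1 (rotate(1, 180)): joint angles (θ0=270°, θ1=180°, θ2=0°)
step 2 (rotate(1, 90)): joint angles (θ0=270°, θ1=270°, θ2=0°)
no rival 2-sequence matches.

rotate(1, 180), rotate(1, 90)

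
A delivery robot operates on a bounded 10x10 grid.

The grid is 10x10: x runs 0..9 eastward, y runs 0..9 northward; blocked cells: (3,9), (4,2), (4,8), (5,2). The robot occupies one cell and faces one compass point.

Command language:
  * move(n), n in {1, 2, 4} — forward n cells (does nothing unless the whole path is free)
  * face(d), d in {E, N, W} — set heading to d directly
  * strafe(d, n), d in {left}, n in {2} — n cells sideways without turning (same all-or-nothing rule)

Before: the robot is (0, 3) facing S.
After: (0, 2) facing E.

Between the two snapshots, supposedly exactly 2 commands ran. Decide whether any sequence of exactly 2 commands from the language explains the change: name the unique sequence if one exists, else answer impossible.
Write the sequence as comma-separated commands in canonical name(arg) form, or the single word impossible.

key: position moved to (0,2) AND the heading swung to E — translation plus rotation needed
begin: (0, 3) facing S
[1] after move(1): (0, 2) facing S
[2] after face(E): (0, 2) facing E
all 49 alternatives checked — unique.

move(1), face(E)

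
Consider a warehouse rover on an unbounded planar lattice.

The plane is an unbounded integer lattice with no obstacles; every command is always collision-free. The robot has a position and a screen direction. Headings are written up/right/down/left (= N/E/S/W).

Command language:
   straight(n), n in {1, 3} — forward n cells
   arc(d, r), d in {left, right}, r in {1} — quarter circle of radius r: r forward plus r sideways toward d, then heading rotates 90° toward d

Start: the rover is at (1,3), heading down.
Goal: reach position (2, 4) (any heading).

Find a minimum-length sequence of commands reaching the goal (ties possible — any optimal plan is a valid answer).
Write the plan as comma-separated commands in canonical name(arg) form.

arc(left, 1), arc(left, 1), arc(left, 1)

t0: at (1,3), heading down
step 1 (arc(left, 1)): at (2,2), heading right
step 2 (arc(left, 1)): at (3,3), heading up
step 3 (arc(left, 1)): at (2,4), heading left
nothing shorter than 3 reaches the goal.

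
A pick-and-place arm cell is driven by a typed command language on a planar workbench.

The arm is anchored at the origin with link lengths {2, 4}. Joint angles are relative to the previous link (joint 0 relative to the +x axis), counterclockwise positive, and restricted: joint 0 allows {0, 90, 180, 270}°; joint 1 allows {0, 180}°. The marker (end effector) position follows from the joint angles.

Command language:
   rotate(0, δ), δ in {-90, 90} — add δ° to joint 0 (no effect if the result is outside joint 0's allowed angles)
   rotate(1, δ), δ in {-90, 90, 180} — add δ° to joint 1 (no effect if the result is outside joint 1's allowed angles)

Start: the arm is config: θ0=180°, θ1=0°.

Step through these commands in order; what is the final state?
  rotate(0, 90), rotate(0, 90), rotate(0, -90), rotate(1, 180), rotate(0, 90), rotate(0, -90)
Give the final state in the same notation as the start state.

initial: config: θ0=180°, θ1=0°
t=1 rotate(0, 90) ⇒ config: θ0=270°, θ1=0°
t=2 rotate(0, 90) ⇒ config: θ0=0°, θ1=0°
t=3 rotate(0, -90) ⇒ config: θ0=270°, θ1=0°
t=4 rotate(1, 180) ⇒ config: θ0=270°, θ1=180°
t=5 rotate(0, 90) ⇒ config: θ0=0°, θ1=180°
t=6 rotate(0, -90) ⇒ config: θ0=270°, θ1=180°

config: θ0=270°, θ1=180°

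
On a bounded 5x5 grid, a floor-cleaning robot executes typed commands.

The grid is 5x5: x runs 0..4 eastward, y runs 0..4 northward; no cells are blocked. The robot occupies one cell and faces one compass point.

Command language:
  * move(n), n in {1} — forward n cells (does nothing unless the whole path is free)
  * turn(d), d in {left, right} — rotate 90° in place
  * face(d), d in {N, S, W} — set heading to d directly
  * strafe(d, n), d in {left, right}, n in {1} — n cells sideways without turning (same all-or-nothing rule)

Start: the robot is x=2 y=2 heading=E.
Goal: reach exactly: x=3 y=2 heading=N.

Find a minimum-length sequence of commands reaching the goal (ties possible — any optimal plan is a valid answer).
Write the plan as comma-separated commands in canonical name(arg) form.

begin: x=2 y=2 heading=E
1. move(1) → x=3 y=2 heading=E
2. turn(left) → x=3 y=2 heading=N
minimal: 2 command(s), checked below 2.

move(1), turn(left)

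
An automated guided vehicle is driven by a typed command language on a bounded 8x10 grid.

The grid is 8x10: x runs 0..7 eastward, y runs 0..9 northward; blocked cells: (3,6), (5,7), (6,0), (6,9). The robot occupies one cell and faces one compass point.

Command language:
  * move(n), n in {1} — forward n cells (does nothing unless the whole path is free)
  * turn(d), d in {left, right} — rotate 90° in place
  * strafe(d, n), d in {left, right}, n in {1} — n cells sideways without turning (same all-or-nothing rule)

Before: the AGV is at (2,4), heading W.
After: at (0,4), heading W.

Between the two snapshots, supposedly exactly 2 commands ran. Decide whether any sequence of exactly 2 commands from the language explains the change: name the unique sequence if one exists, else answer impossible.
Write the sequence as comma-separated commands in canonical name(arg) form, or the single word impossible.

key: still facing W at the end — nothing in the sequence rotates
initial: at (2,4), heading W
step 1 (move(1)): at (1,4), heading W
step 2 (move(1)): at (0,4), heading W
no rival 2-sequence matches.

move(1), move(1)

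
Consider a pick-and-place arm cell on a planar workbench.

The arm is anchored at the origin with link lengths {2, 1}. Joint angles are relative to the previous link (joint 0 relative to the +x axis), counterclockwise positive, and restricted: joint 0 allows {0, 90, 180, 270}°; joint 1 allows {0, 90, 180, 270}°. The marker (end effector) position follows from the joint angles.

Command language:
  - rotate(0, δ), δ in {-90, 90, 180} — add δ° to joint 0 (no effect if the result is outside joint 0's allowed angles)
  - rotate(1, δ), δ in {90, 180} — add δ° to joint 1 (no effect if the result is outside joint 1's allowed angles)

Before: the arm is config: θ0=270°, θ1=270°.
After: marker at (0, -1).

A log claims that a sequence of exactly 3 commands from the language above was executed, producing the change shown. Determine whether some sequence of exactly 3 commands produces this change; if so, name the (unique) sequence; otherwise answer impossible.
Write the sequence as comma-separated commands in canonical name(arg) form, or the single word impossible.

rotate(1, 90), rotate(1, 90), rotate(1, 90)

begin: config: θ0=270°, θ1=270°
[1] after rotate(1, 90): config: θ0=270°, θ1=0°
[2] after rotate(1, 90): config: θ0=270°, θ1=90°
[3] after rotate(1, 90): config: θ0=270°, θ1=180°
no other 3-command option fits: unique.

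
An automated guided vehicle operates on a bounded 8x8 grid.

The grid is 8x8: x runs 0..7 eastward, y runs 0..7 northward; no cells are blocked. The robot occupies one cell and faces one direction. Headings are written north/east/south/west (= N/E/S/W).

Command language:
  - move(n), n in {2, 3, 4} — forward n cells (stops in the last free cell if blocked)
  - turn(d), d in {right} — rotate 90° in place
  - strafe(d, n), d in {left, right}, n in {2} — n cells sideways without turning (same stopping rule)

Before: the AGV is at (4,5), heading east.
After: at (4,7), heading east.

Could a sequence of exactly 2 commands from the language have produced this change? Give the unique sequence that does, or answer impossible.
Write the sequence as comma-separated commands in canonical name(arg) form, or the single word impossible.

strafe(left, 2), strafe(left, 2)

key: heading stays E — no command in the sequence turns
from: at (4,5), heading east
step 1 (strafe(left, 2)): at (4,7), heading east
step 2 (strafe(left, 2)): at (4,7), heading east
uniquely the one of 36 2-step routes that fits.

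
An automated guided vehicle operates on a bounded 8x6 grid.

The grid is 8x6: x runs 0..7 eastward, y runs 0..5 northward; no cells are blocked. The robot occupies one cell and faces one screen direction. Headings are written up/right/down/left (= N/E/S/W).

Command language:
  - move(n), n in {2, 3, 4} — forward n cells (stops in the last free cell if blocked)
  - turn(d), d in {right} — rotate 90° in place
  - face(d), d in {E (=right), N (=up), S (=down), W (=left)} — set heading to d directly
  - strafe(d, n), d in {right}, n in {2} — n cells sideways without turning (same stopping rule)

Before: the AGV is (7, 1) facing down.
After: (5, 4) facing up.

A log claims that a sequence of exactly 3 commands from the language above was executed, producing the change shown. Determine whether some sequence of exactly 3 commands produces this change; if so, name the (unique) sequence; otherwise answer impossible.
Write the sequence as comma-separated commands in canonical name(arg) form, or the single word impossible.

key: order matters: swapping strafe(right, 2) and move(3) lands elsewhere
from: (7, 1) facing down
t=1 strafe(right, 2) ⇒ (5, 1) facing down
t=2 face(N) ⇒ (5, 1) facing up
t=3 move(3) ⇒ (5, 4) facing up
uniquely the one of 729 3-step routes that fits.

strafe(right, 2), face(N), move(3)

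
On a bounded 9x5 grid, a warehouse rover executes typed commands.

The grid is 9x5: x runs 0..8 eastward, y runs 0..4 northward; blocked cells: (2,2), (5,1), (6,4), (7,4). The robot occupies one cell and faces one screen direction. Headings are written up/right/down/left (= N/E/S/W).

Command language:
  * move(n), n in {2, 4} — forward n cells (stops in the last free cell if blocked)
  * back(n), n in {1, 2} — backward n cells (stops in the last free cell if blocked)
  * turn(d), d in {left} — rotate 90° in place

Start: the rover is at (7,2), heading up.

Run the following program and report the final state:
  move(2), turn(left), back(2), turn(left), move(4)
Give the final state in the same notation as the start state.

t0: at (7,2), heading up
step 1 (move(2)): at (7,3), heading up
step 2 (turn(left)): at (7,3), heading left
step 3 (back(2)): at (8,3), heading left
step 4 (turn(left)): at (8,3), heading down
step 5 (move(4)): at (8,0), heading down

at (8,0), heading down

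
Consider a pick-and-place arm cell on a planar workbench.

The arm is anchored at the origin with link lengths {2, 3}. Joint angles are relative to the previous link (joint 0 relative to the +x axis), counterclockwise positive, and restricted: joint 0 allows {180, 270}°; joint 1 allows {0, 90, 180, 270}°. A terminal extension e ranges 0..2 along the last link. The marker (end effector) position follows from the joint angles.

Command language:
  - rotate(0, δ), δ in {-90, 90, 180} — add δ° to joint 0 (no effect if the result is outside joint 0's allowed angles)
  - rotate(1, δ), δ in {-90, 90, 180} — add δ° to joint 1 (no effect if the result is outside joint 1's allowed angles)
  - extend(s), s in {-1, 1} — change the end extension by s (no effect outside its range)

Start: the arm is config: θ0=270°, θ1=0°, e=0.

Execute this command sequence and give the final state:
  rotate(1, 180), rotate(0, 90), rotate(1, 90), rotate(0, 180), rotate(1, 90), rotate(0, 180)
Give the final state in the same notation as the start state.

config: θ0=270°, θ1=0°, e=0

initial: config: θ0=270°, θ1=0°, e=0
[1] after rotate(1, 180): config: θ0=270°, θ1=180°, e=0
[2] after rotate(0, 90): config: θ0=270°, θ1=180°, e=0
[3] after rotate(1, 90): config: θ0=270°, θ1=270°, e=0
[4] after rotate(0, 180): config: θ0=270°, θ1=270°, e=0
[5] after rotate(1, 90): config: θ0=270°, θ1=0°, e=0
[6] after rotate(0, 180): config: θ0=270°, θ1=0°, e=0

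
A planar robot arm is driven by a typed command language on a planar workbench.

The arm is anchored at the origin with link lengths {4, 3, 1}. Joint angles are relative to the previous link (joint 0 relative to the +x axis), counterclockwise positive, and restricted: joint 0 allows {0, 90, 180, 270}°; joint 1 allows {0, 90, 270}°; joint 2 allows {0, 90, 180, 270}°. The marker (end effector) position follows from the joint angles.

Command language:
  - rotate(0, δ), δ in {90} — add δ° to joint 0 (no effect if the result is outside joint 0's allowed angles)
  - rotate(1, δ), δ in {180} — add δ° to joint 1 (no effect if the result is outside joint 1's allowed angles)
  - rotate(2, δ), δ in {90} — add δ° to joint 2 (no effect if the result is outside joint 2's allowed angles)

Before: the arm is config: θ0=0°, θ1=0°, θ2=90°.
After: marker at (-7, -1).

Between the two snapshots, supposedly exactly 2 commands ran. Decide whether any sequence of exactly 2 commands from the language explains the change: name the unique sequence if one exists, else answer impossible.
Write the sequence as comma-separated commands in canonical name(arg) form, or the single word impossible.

start: config: θ0=0°, θ1=0°, θ2=90°
step 1 (rotate(0, 90)): config: θ0=90°, θ1=0°, θ2=90°
step 2 (rotate(0, 90)): config: θ0=180°, θ1=0°, θ2=90°
no other 2-command option fits: unique.

rotate(0, 90), rotate(0, 90)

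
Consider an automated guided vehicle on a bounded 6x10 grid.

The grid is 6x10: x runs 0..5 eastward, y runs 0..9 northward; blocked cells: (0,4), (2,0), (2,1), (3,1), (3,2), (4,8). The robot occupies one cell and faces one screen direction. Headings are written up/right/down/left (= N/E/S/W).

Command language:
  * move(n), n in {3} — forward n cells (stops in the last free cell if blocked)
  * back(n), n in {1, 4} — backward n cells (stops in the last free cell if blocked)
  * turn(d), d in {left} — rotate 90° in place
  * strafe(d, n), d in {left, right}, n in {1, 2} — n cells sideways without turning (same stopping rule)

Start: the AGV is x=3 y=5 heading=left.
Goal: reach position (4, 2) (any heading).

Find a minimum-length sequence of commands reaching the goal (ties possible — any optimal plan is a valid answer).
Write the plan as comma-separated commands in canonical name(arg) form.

from: x=3 y=5 heading=left
1. strafe(left, 2) → x=3 y=3 heading=left
2. back(1) → x=4 y=3 heading=left
3. strafe(left, 1) → x=4 y=2 heading=left
no 2-step plan works, so 3 is optimal.

strafe(left, 2), back(1), strafe(left, 1)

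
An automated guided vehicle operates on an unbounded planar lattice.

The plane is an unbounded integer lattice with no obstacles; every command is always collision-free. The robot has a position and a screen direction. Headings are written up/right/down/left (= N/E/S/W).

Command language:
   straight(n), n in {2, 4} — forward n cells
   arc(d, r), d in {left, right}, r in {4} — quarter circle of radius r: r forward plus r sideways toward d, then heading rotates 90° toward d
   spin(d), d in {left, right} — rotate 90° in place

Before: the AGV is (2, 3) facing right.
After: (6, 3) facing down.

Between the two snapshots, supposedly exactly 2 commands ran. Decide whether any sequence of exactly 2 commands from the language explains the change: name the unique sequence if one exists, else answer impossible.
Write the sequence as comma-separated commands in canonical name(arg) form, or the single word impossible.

key: cell and facing (now S) both changed — the 2 commands mix motion and turning
initial: (2, 3) facing right
step 1 (straight(4)): (6, 3) facing right
step 2 (spin(right)): (6, 3) facing down
no rival 2-sequence matches.

straight(4), spin(right)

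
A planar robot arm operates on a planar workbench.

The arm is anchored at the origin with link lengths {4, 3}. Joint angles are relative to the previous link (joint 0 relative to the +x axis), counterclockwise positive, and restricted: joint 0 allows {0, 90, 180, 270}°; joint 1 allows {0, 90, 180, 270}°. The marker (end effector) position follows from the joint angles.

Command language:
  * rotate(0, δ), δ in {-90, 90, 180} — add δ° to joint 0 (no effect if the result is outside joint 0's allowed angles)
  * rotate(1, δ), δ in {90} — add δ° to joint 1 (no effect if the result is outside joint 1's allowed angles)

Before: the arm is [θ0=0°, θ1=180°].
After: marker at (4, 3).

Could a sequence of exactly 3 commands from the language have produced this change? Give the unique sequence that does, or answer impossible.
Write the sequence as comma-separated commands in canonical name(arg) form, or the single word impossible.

begin: [θ0=0°, θ1=180°]
1. rotate(1, 90) → [θ0=0°, θ1=270°]
2. rotate(1, 90) → [θ0=0°, θ1=0°]
3. rotate(1, 90) → [θ0=0°, θ1=90°]
no rival 3-sequence matches.

rotate(1, 90), rotate(1, 90), rotate(1, 90)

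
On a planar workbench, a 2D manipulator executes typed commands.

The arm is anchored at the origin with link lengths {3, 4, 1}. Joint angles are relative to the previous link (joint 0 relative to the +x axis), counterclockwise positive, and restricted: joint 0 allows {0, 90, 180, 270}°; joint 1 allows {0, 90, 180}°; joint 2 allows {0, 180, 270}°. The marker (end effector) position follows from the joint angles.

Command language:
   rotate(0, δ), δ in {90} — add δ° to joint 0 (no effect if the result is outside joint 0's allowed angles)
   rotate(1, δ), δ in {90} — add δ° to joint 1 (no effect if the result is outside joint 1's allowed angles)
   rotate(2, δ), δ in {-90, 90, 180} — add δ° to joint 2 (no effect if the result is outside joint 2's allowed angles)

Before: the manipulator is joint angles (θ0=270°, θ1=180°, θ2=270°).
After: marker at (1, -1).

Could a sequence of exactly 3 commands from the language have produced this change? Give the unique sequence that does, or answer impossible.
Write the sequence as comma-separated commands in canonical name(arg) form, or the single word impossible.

rotate(0, 90), rotate(0, 90), rotate(0, 90)

begin: joint angles (θ0=270°, θ1=180°, θ2=270°)
[1] after rotate(0, 90): joint angles (θ0=0°, θ1=180°, θ2=270°)
[2] after rotate(0, 90): joint angles (θ0=90°, θ1=180°, θ2=270°)
[3] after rotate(0, 90): joint angles (θ0=180°, θ1=180°, θ2=270°)
no other 3-command option fits: unique.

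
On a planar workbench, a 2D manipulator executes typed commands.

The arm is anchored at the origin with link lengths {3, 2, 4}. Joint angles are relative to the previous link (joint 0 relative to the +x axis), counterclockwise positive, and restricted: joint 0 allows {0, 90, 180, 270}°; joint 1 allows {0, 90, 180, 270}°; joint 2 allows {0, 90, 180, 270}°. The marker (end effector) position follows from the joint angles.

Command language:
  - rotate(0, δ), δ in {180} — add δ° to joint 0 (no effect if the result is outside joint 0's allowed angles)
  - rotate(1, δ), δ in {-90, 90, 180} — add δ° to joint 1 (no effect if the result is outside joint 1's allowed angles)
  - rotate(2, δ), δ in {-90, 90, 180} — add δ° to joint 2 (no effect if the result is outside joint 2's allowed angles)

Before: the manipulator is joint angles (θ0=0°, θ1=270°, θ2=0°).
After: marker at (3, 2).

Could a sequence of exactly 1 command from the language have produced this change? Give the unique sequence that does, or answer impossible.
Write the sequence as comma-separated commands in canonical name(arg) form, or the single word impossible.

rotate(2, 180)

initial: joint angles (θ0=0°, θ1=270°, θ2=0°)
step 1 (rotate(2, 180)): joint angles (θ0=0°, θ1=270°, θ2=180°)
no rival 1-sequence matches.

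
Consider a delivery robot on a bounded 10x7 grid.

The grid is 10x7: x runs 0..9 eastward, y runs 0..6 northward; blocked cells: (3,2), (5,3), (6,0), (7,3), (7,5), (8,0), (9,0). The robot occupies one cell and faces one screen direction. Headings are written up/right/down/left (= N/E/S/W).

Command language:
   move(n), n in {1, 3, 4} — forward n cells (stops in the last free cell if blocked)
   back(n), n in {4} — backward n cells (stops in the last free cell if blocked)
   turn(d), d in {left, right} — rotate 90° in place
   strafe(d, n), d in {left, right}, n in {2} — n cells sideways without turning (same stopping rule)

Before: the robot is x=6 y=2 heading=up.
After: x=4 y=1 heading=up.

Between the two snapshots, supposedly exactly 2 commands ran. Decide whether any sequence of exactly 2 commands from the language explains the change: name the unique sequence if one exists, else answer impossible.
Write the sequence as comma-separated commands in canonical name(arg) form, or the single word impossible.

key: still facing N at the end — nothing in the sequence rotates
start: x=6 y=2 heading=up
[1] after back(4): x=6 y=1 heading=up
[2] after strafe(left, 2): x=4 y=1 heading=up
all 64 alternatives checked — unique.

back(4), strafe(left, 2)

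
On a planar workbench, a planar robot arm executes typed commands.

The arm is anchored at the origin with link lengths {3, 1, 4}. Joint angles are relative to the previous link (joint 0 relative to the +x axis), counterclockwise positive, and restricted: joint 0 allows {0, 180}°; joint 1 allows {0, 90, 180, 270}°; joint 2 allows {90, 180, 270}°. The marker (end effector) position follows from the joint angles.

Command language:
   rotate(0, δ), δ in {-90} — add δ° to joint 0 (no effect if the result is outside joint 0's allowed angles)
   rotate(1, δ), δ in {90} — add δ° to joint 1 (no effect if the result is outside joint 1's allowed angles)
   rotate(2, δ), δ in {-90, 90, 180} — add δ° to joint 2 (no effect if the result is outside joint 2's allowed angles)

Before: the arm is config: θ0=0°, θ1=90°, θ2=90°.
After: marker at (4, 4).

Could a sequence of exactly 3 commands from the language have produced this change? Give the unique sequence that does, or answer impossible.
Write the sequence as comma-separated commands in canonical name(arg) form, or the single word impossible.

rotate(1, 90), rotate(1, 90), rotate(1, 90)

t0: config: θ0=0°, θ1=90°, θ2=90°
step 1 (rotate(1, 90)): config: θ0=0°, θ1=180°, θ2=90°
step 2 (rotate(1, 90)): config: θ0=0°, θ1=270°, θ2=90°
step 3 (rotate(1, 90)): config: θ0=0°, θ1=0°, θ2=90°
uniquely the one of 125 3-step routes that fits.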